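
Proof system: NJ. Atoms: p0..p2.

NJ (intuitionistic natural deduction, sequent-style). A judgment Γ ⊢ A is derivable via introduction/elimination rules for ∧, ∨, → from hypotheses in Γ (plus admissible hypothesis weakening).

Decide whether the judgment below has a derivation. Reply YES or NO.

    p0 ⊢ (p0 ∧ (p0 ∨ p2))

Derivation (root first):
[∧I] p0 ⊢ (p0 ∧ (p0 ∨ p2))
  [Ax] p0 ⊢ p0
  [∨I₁] p0 ⊢ (p0 ∨ p2)
    [Ax] p0 ⊢ p0

Result: YES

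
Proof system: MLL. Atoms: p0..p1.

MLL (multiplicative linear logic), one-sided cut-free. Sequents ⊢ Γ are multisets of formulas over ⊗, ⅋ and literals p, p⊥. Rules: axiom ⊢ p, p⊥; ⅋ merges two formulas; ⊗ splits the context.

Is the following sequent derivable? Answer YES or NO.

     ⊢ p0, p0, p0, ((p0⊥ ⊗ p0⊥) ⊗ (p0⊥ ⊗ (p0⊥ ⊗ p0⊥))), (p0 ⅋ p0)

Derivation (root first):
[⅋]  ⊢ p0, p0, p0, ((p0⊥ ⊗ p0⊥) ⊗ (p0⊥ ⊗ (p0⊥ ⊗ p0⊥))), (p0 ⅋ p0)
  [⊗]  ⊢ p0, p0, p0, p0, p0, ((p0⊥ ⊗ p0⊥) ⊗ (p0⊥ ⊗ (p0⊥ ⊗ p0⊥)))
    [⊗]  ⊢ p0, p0, (p0⊥ ⊗ p0⊥)
      [Ax]  ⊢ p0, p0⊥
      [Ax]  ⊢ p0, p0⊥
    [⊗]  ⊢ p0, p0, p0, (p0⊥ ⊗ (p0⊥ ⊗ p0⊥))
      [Ax]  ⊢ p0, p0⊥
      [⊗]  ⊢ p0, p0, (p0⊥ ⊗ p0⊥)
        [Ax]  ⊢ p0, p0⊥
        [Ax]  ⊢ p0, p0⊥

Result: YES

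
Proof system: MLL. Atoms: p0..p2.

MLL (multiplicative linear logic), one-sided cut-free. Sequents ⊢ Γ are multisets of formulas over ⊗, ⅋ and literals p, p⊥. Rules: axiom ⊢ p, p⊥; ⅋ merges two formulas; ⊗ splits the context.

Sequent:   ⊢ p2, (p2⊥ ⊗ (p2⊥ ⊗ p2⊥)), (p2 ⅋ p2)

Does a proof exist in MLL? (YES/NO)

Derivation (root first):
[⅋]  ⊢ p2, (p2⊥ ⊗ (p2⊥ ⊗ p2⊥)), (p2 ⅋ p2)
  [⊗]  ⊢ p2, p2, p2, (p2⊥ ⊗ (p2⊥ ⊗ p2⊥))
    [Ax]  ⊢ p2, p2⊥
    [⊗]  ⊢ p2, p2, (p2⊥ ⊗ p2⊥)
      [Ax]  ⊢ p2, p2⊥
      [Ax]  ⊢ p2, p2⊥

Result: YES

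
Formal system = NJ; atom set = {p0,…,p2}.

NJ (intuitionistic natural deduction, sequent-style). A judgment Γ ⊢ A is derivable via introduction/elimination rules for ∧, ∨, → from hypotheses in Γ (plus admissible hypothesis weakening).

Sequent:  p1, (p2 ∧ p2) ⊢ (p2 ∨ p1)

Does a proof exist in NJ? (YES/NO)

Proof tree:
[∨I₂] p1, (p2 ∧ p2) ⊢ (p2 ∨ p1)
  [Wk] p1, (p2 ∧ p2) ⊢ p1
    [Ax] p1 ⊢ p1

Result: YES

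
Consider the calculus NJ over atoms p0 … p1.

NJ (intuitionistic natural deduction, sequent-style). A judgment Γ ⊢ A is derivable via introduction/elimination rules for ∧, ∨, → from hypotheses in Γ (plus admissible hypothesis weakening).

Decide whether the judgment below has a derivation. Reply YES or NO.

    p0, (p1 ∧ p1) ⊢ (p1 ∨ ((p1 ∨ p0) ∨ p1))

Derivation (root first):
[Wk] p0, (p1 ∧ p1) ⊢ (p1 ∨ ((p1 ∨ p0) ∨ p1))
  [∨I₂] p0 ⊢ (p1 ∨ ((p1 ∨ p0) ∨ p1))
    [∨I₁] p0 ⊢ ((p1 ∨ p0) ∨ p1)
      [∨I₂] p0 ⊢ (p1 ∨ p0)
        [Ax] p0 ⊢ p0

Result: YES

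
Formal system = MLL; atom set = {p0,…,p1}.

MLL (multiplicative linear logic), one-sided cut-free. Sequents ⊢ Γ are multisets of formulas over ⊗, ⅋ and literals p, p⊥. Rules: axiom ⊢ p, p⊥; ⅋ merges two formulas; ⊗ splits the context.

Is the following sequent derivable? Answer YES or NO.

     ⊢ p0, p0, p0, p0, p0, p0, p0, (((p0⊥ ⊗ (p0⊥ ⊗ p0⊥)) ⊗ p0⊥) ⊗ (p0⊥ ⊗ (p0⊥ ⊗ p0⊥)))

Proof tree:
[⊗]  ⊢ p0, p0, p0, p0, p0, p0, p0, (((p0⊥ ⊗ (p0⊥ ⊗ p0⊥)) ⊗ p0⊥) ⊗ (p0⊥ ⊗ (p0⊥ ⊗ p0⊥)))
  [⊗]  ⊢ p0, p0, p0, p0, ((p0⊥ ⊗ (p0⊥ ⊗ p0⊥)) ⊗ p0⊥)
    [⊗]  ⊢ p0, p0, p0, (p0⊥ ⊗ (p0⊥ ⊗ p0⊥))
      [Ax]  ⊢ p0, p0⊥
      [⊗]  ⊢ p0, p0, (p0⊥ ⊗ p0⊥)
        [Ax]  ⊢ p0, p0⊥
        [Ax]  ⊢ p0, p0⊥
    [Ax]  ⊢ p0, p0⊥
  [⊗]  ⊢ p0, p0, p0, (p0⊥ ⊗ (p0⊥ ⊗ p0⊥))
    [Ax]  ⊢ p0, p0⊥
    [⊗]  ⊢ p0, p0, (p0⊥ ⊗ p0⊥)
      [Ax]  ⊢ p0, p0⊥
      [Ax]  ⊢ p0, p0⊥

Result: YES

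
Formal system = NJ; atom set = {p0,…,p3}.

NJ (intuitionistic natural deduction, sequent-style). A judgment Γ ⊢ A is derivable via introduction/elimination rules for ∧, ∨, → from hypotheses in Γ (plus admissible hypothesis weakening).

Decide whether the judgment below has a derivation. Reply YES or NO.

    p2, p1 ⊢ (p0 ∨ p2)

Derivation (root first):
[Wk] p2, p1 ⊢ (p0 ∨ p2)
  [∨I₂] p2 ⊢ (p0 ∨ p2)
    [Ax] p2 ⊢ p2

Result: YES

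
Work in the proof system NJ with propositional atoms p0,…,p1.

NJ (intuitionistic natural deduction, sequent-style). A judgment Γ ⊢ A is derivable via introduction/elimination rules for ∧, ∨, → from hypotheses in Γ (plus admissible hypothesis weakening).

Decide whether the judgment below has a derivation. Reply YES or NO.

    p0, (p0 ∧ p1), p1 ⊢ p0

Derivation trace:
[Wk] p0, (p0 ∧ p1), p1 ⊢ p0
  [Wk] p0, (p0 ∧ p1) ⊢ p0
    [Ax] p0 ⊢ p0

Result: YES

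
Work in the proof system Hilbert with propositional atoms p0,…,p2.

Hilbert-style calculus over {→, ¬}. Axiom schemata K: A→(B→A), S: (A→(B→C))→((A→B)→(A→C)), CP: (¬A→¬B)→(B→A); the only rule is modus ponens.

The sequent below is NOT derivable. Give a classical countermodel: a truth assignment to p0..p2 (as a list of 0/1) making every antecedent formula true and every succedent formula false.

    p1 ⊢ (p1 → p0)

Enumerate valuations to refute Γ ⊢ Δ:
  v=000: Γ:[p1=F] Δ:[(p1 → p0)=T] refutes=False
  v=001: Γ:[p1=F] Δ:[(p1 → p0)=T] refutes=False
  v=010: Γ:[p1=T] Δ:[(p1 → p0)=F] refutes=True  ← countermodel

Result: [0, 1, 0]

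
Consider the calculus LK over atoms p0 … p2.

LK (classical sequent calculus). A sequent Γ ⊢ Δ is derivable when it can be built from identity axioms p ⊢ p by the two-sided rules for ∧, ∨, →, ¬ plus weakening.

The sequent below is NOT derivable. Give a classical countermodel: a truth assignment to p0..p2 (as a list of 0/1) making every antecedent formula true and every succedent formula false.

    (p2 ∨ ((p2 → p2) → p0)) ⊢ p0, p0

Enumerate valuations to refute Γ ⊢ Δ:
  v=000: Γ:[(p2 ∨ ((p2 → p2) → p0))=F] Δ:[p0=F, p0=F] refutes=False
  v=001: Γ:[(p2 ∨ ((p2 → p2) → p0))=T] Δ:[p0=F, p0=F] refutes=True  ← countermodel

Result: [0, 0, 1]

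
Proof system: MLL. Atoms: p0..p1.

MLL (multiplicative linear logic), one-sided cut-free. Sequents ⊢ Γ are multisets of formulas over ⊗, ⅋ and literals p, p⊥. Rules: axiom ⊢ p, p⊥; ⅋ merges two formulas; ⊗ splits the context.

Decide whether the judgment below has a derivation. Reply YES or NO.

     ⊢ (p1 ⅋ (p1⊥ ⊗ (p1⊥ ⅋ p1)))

Derivation trace:
[⅋]  ⊢ (p1 ⅋ (p1⊥ ⊗ (p1⊥ ⅋ p1)))
  [⊗]  ⊢ p1, (p1⊥ ⊗ (p1⊥ ⅋ p1))
    [Ax]  ⊢ p1, p1⊥
    [⅋]  ⊢ (p1⊥ ⅋ p1)
      [Ax]  ⊢ p1, p1⊥

Result: YES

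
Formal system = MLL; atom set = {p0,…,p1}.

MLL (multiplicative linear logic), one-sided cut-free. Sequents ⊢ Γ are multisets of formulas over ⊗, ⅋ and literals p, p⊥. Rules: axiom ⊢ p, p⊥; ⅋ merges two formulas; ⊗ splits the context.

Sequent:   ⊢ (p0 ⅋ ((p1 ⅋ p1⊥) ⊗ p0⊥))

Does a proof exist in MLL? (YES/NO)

Derivation trace:
[⅋]  ⊢ (p0 ⅋ ((p1 ⅋ p1⊥) ⊗ p0⊥))
  [⊗]  ⊢ p0, ((p1 ⅋ p1⊥) ⊗ p0⊥)
    [⅋]  ⊢ (p1 ⅋ p1⊥)
      [Ax]  ⊢ p1, p1⊥
    [Ax]  ⊢ p0, p0⊥

Result: YES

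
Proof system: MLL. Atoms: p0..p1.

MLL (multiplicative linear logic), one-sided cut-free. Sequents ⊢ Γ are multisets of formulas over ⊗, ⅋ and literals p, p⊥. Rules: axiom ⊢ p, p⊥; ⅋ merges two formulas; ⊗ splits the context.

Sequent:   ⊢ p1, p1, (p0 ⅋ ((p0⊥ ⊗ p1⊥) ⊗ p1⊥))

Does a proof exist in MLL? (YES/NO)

Proof tree:
[⅋]  ⊢ p1, p1, (p0 ⅋ ((p0⊥ ⊗ p1⊥) ⊗ p1⊥))
  [⊗]  ⊢ p0, p1, p1, ((p0⊥ ⊗ p1⊥) ⊗ p1⊥)
    [⊗]  ⊢ p0, p1, (p0⊥ ⊗ p1⊥)
      [Ax]  ⊢ p0, p0⊥
      [Ax]  ⊢ p1, p1⊥
    [Ax]  ⊢ p1, p1⊥

Result: YES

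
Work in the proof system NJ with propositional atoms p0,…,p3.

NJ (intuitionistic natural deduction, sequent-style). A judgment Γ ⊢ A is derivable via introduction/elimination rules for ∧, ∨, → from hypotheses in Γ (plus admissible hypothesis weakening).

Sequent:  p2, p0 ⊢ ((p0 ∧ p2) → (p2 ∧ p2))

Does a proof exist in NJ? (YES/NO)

Proof tree:
[→I] p2, p0 ⊢ ((p0 ∧ p2) → (p2 ∧ p2))
  [Wk] p2, p0, (p0 ∧ p2) ⊢ (p2 ∧ p2)
    [∧I] p2, p0 ⊢ (p2 ∧ p2)
      [Wk] p2, p0 ⊢ p2
        [Ax] p2 ⊢ p2
      [Ax] p2 ⊢ p2

Result: YES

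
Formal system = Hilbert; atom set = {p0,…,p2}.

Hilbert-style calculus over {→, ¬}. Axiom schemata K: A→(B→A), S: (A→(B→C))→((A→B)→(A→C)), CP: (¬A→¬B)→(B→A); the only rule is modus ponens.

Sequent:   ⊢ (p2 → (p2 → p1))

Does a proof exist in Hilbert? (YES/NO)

Truth-table refutation:
  v=000: Γ:[] Δ:[(p2 → (p2 → p1))=T] refutes=False
  v=001: Γ:[] Δ:[(p2 → (p2 → p1))=F] refutes=True  ← countermodel

Result: NO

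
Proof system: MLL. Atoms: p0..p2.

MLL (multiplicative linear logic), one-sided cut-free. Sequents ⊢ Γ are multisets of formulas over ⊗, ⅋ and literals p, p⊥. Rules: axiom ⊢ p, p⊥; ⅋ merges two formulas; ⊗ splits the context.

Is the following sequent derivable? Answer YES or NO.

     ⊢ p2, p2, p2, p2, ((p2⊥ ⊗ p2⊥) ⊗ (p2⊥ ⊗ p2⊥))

Derivation (root first):
[⊗]  ⊢ p2, p2, p2, p2, ((p2⊥ ⊗ p2⊥) ⊗ (p2⊥ ⊗ p2⊥))
  [⊗]  ⊢ p2, p2, (p2⊥ ⊗ p2⊥)
    [Ax]  ⊢ p2, p2⊥
    [Ax]  ⊢ p2, p2⊥
  [⊗]  ⊢ p2, p2, (p2⊥ ⊗ p2⊥)
    [Ax]  ⊢ p2, p2⊥
    [Ax]  ⊢ p2, p2⊥

Result: YES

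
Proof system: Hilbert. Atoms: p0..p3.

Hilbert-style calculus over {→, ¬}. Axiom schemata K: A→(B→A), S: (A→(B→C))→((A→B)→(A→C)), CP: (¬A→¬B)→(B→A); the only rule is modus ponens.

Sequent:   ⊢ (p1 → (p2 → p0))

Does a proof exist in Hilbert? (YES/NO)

Search for a countermodel by truth-table:
  v=0000: Γ:[] Δ:[(p1 → (p2 → p0))=T] refutes=False
  v=0001: Γ:[] Δ:[(p1 → (p2 → p0))=T] refutes=False
  v=0010: Γ:[] Δ:[(p1 → (p2 → p0))=T] refutes=False
  v=0011: Γ:[] Δ:[(p1 → (p2 → p0))=T] refutes=False
  v=0100: Γ:[] Δ:[(p1 → (p2 → p0))=T] refutes=False
  v=0101: Γ:[] Δ:[(p1 → (p2 → p0))=T] refutes=False
  v=0110: Γ:[] Δ:[(p1 → (p2 → p0))=F] refutes=True  ← countermodel

Result: NO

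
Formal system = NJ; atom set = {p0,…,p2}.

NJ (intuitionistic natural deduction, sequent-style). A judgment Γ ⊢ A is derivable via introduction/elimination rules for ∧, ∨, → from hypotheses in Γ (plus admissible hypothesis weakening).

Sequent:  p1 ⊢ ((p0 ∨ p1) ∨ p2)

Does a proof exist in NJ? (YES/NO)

Proof tree:
[∨I₁] p1 ⊢ ((p0 ∨ p1) ∨ p2)
  [∨I₂] p1 ⊢ (p0 ∨ p1)
    [Ax] p1 ⊢ p1

Result: YES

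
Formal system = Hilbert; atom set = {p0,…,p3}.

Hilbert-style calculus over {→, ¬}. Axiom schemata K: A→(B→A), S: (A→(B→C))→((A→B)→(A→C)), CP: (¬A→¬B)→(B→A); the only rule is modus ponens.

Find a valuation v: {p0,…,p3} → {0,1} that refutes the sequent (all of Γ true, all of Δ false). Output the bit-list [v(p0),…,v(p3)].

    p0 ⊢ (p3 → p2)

Truth-table refutation:
  v=0000: Γ:[p0=F] Δ:[(p3 → p2)=T] refutes=False
  v=0001: Γ:[p0=F] Δ:[(p3 → p2)=F] refutes=False
  v=0010: Γ:[p0=F] Δ:[(p3 → p2)=T] refutes=False
  v=0011: Γ:[p0=F] Δ:[(p3 → p2)=T] refutes=False
  v=0100: Γ:[p0=F] Δ:[(p3 → p2)=T] refutes=False
  v=0101: Γ:[p0=F] Δ:[(p3 → p2)=F] refutes=False
  v=0110: Γ:[p0=F] Δ:[(p3 → p2)=T] refutes=False
  v=0111: Γ:[p0=F] Δ:[(p3 → p2)=T] refutes=False
  v=1000: Γ:[p0=T] Δ:[(p3 → p2)=T] refutes=False
  v=1001: Γ:[p0=T] Δ:[(p3 → p2)=F] refutes=True  ← countermodel

Result: [1, 0, 0, 1]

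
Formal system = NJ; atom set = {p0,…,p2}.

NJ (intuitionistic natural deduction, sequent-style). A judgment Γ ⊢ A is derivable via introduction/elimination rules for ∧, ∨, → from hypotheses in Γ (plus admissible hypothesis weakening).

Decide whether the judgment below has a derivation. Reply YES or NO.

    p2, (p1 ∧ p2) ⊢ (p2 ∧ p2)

Proof tree:
[Wk] p2, (p1 ∧ p2) ⊢ (p2 ∧ p2)
  [∧I] p2 ⊢ (p2 ∧ p2)
    [Ax] p2 ⊢ p2
    [Ax] p2 ⊢ p2

Result: YES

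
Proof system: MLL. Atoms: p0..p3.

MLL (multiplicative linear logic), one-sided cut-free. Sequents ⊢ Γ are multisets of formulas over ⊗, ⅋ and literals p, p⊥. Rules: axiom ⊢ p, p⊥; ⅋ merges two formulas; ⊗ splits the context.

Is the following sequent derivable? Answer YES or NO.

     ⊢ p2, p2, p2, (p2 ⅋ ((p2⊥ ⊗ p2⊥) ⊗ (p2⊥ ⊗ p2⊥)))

Derivation trace:
[⅋]  ⊢ p2, p2, p2, (p2 ⅋ ((p2⊥ ⊗ p2⊥) ⊗ (p2⊥ ⊗ p2⊥)))
  [⊗]  ⊢ p2, p2, p2, p2, ((p2⊥ ⊗ p2⊥) ⊗ (p2⊥ ⊗ p2⊥))
    [⊗]  ⊢ p2, p2, (p2⊥ ⊗ p2⊥)
      [Ax]  ⊢ p2, p2⊥
      [Ax]  ⊢ p2, p2⊥
    [⊗]  ⊢ p2, p2, (p2⊥ ⊗ p2⊥)
      [Ax]  ⊢ p2, p2⊥
      [Ax]  ⊢ p2, p2⊥

Result: YES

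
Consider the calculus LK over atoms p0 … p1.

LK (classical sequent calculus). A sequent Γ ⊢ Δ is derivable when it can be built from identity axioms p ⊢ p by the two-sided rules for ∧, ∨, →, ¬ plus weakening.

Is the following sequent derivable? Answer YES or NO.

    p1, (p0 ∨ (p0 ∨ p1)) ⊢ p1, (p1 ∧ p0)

Derivation trace:
[∧R] p1, (p0 ∨ (p0 ∨ p1)) ⊢ p1, (p1 ∧ p0)
  [Ax] p1 ⊢ p1
  [∨L] (p0 ∨ (p0 ∨ p1)) ⊢ p1, p0
    [Ax] p0 ⊢ p0
    [∨L] (p0 ∨ p1) ⊢ p1, p0
      [Ax] p0 ⊢ p0
      [Ax] p1 ⊢ p1

Result: YES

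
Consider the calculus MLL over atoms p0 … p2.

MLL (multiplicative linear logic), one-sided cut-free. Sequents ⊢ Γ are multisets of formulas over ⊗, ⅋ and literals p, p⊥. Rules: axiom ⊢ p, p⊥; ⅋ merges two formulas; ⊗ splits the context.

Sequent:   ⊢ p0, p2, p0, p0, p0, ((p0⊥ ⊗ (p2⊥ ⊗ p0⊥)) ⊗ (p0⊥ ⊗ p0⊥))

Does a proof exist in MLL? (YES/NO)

Derivation trace:
[⊗]  ⊢ p0, p2, p0, p0, p0, ((p0⊥ ⊗ (p2⊥ ⊗ p0⊥)) ⊗ (p0⊥ ⊗ p0⊥))
  [⊗]  ⊢ p0, p2, p0, (p0⊥ ⊗ (p2⊥ ⊗ p0⊥))
    [Ax]  ⊢ p0, p0⊥
    [⊗]  ⊢ p2, p0, (p2⊥ ⊗ p0⊥)
      [Ax]  ⊢ p2, p2⊥
      [Ax]  ⊢ p0, p0⊥
  [⊗]  ⊢ p0, p0, (p0⊥ ⊗ p0⊥)
    [Ax]  ⊢ p0, p0⊥
    [Ax]  ⊢ p0, p0⊥

Result: YES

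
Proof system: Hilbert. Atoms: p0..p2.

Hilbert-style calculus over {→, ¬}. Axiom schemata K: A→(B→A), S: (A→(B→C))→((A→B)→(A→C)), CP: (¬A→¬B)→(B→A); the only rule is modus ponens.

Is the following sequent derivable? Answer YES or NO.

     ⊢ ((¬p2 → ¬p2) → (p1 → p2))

Search for a countermodel by truth-table:
  v=000: Γ:[] Δ:[((¬p2 → ¬p2) → (p1 → p2))=T] refutes=False
  v=001: Γ:[] Δ:[((¬p2 → ¬p2) → (p1 → p2))=T] refutes=False
  v=010: Γ:[] Δ:[((¬p2 → ¬p2) → (p1 → p2))=F] refutes=True  ← countermodel

Result: NO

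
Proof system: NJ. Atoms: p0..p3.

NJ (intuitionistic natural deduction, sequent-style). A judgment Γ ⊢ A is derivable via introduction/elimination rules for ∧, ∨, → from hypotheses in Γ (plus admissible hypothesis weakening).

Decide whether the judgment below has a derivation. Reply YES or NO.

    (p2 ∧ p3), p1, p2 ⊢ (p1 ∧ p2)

Derivation (root first):
[∧I] (p2 ∧ p3), p1, p2 ⊢ (p1 ∧ p2)
  [Ax] p1 ⊢ p1
  [Wk] p2, (p2 ∧ p3) ⊢ p2
    [Ax] p2 ⊢ p2

Result: YES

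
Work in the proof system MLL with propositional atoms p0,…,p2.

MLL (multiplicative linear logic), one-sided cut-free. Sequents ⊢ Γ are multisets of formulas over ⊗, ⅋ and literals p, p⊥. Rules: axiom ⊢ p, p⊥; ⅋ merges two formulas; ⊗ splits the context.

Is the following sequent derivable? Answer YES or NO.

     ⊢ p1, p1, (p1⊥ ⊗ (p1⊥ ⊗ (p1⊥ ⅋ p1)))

Derivation trace:
[⊗]  ⊢ p1, p1, (p1⊥ ⊗ (p1⊥ ⊗ (p1⊥ ⅋ p1)))
  [Ax]  ⊢ p1, p1⊥
  [⊗]  ⊢ p1, (p1⊥ ⊗ (p1⊥ ⅋ p1))
    [Ax]  ⊢ p1, p1⊥
    [⅋]  ⊢ (p1⊥ ⅋ p1)
      [Ax]  ⊢ p1, p1⊥

Result: YES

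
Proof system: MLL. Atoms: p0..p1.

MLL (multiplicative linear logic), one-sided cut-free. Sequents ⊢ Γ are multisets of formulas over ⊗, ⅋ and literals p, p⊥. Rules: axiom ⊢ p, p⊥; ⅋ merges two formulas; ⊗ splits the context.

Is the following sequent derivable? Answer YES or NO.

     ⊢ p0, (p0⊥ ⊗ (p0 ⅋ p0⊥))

Derivation (root first):
[⊗]  ⊢ p0, (p0⊥ ⊗ (p0 ⅋ p0⊥))
  [Ax]  ⊢ p0, p0⊥
  [⅋]  ⊢ (p0 ⅋ p0⊥)
    [Ax]  ⊢ p0, p0⊥

Result: YES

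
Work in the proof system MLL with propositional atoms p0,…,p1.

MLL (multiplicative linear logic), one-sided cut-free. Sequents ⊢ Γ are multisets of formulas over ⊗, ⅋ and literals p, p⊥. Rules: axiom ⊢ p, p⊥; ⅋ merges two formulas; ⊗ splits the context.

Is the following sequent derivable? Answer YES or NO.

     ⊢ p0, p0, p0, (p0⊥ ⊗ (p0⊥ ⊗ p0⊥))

Derivation (root first):
[⊗]  ⊢ p0, p0, p0, (p0⊥ ⊗ (p0⊥ ⊗ p0⊥))
  [Ax]  ⊢ p0, p0⊥
  [⊗]  ⊢ p0, p0, (p0⊥ ⊗ p0⊥)
    [Ax]  ⊢ p0, p0⊥
    [Ax]  ⊢ p0, p0⊥

Result: YES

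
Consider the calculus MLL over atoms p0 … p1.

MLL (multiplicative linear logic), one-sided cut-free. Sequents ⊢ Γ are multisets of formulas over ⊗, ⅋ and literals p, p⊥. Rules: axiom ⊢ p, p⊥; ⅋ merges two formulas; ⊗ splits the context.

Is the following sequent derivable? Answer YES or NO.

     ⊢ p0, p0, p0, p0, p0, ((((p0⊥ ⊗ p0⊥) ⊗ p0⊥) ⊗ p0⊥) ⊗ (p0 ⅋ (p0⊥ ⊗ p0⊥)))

Derivation trace:
[⊗]  ⊢ p0, p0, p0, p0, p0, ((((p0⊥ ⊗ p0⊥) ⊗ p0⊥) ⊗ p0⊥) ⊗ (p0 ⅋ (p0⊥ ⊗ p0⊥)))
  [⊗]  ⊢ p0, p0, p0, p0, (((p0⊥ ⊗ p0⊥) ⊗ p0⊥) ⊗ p0⊥)
    [⊗]  ⊢ p0, p0, p0, ((p0⊥ ⊗ p0⊥) ⊗ p0⊥)
      [⊗]  ⊢ p0, p0, (p0⊥ ⊗ p0⊥)
        [Ax]  ⊢ p0, p0⊥
        [Ax]  ⊢ p0, p0⊥
      [Ax]  ⊢ p0, p0⊥
    [Ax]  ⊢ p0, p0⊥
  [⅋]  ⊢ p0, (p0 ⅋ (p0⊥ ⊗ p0⊥))
    [⊗]  ⊢ p0, p0, (p0⊥ ⊗ p0⊥)
      [Ax]  ⊢ p0, p0⊥
      [Ax]  ⊢ p0, p0⊥

Result: YES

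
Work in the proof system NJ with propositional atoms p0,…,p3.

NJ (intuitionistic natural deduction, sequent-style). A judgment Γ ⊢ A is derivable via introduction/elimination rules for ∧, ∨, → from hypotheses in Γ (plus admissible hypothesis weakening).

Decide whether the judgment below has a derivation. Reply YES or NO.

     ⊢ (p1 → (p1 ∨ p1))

Proof tree:
[→I]  ⊢ (p1 → (p1 ∨ p1))
  [∨I₂] p1 ⊢ (p1 ∨ p1)
    [Ax] p1 ⊢ p1

Result: YES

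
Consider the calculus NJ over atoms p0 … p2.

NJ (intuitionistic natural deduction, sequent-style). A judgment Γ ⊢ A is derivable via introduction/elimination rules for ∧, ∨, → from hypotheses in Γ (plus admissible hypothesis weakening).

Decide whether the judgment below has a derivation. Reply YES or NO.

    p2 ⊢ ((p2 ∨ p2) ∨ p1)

Derivation trace:
[∨I₁] p2 ⊢ ((p2 ∨ p2) ∨ p1)
  [∨I₂] p2 ⊢ (p2 ∨ p2)
    [Ax] p2 ⊢ p2

Result: YES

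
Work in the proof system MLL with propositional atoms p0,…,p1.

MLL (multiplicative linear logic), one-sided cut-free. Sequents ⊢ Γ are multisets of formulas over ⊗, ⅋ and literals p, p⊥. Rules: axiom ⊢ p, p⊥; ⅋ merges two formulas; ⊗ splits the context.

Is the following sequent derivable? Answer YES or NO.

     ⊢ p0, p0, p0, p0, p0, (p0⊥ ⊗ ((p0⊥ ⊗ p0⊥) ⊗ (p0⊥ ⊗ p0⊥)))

Derivation trace:
[⊗]  ⊢ p0, p0, p0, p0, p0, (p0⊥ ⊗ ((p0⊥ ⊗ p0⊥) ⊗ (p0⊥ ⊗ p0⊥)))
  [Ax]  ⊢ p0, p0⊥
  [⊗]  ⊢ p0, p0, p0, p0, ((p0⊥ ⊗ p0⊥) ⊗ (p0⊥ ⊗ p0⊥))
    [⊗]  ⊢ p0, p0, (p0⊥ ⊗ p0⊥)
      [Ax]  ⊢ p0, p0⊥
      [Ax]  ⊢ p0, p0⊥
    [⊗]  ⊢ p0, p0, (p0⊥ ⊗ p0⊥)
      [Ax]  ⊢ p0, p0⊥
      [Ax]  ⊢ p0, p0⊥

Result: YES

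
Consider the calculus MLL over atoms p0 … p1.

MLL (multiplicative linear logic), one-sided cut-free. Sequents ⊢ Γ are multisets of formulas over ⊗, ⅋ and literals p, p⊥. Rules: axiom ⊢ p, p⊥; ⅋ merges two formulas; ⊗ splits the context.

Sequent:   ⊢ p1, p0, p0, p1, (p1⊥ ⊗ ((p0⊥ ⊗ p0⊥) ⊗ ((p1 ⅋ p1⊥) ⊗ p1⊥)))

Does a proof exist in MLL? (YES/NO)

Derivation (root first):
[⊗]  ⊢ p1, p0, p0, p1, (p1⊥ ⊗ ((p0⊥ ⊗ p0⊥) ⊗ ((p1 ⅋ p1⊥) ⊗ p1⊥)))
  [Ax]  ⊢ p1, p1⊥
  [⊗]  ⊢ p0, p0, p1, ((p0⊥ ⊗ p0⊥) ⊗ ((p1 ⅋ p1⊥) ⊗ p1⊥))
    [⊗]  ⊢ p0, p0, (p0⊥ ⊗ p0⊥)
      [Ax]  ⊢ p0, p0⊥
      [Ax]  ⊢ p0, p0⊥
    [⊗]  ⊢ p1, ((p1 ⅋ p1⊥) ⊗ p1⊥)
      [⅋]  ⊢ (p1 ⅋ p1⊥)
        [Ax]  ⊢ p1, p1⊥
      [Ax]  ⊢ p1, p1⊥

Result: YES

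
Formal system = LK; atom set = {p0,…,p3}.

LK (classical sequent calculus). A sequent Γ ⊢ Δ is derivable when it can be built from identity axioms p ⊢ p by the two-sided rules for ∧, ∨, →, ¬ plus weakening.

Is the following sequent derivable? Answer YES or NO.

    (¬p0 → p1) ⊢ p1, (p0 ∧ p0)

Derivation (root first):
[→L] (¬p0 → p1) ⊢ p1, (p0 ∧ p0)
  [¬R]  ⊢ (p0 ∧ p0), ¬p0
    [∧R] p0 ⊢ (p0 ∧ p0)
      [Ax] p0 ⊢ p0
      [Ax] p0 ⊢ p0
  [Ax] p1 ⊢ p1

Result: YES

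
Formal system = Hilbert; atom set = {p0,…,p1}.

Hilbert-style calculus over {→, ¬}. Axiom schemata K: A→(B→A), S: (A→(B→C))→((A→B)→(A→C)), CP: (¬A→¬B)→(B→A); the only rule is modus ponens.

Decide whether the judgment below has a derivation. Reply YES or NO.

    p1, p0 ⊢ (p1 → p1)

Derivation trace:
[MP] p1, p0 ⊢ (p1 → p1)
  [K]  ⊢ (p1 → (p1 → p1))
  [MP] p1, p0 ⊢ p1
    [MP] p1 ⊢ (p0 → p1)
      [K]  ⊢ (p1 → (p0 → p1))
      [Hyp] p1 ⊢ p1
    [Hyp] p0 ⊢ p0

Result: YES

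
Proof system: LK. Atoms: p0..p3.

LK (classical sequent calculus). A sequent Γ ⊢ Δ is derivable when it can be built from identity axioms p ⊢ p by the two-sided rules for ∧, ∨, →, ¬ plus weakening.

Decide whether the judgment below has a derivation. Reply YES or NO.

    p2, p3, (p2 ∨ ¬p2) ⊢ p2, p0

Derivation trace:
[∨L] p2, p3, (p2 ∨ ¬p2) ⊢ p2, p0
  [Ax] p2 ⊢ p2
  [¬L] p2, p3, ¬p2 ⊢ p0
    [WL] p2, p3 ⊢ p2, p0
      [WR] p2 ⊢ p2, p0
        [Ax] p2 ⊢ p2

Result: YES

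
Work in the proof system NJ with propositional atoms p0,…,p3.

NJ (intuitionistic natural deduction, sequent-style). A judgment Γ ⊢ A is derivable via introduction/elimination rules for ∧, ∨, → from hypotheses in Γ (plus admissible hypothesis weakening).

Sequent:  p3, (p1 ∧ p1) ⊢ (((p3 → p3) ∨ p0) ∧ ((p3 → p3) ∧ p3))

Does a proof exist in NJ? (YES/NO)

Derivation trace:
[Wk] p3, (p1 ∧ p1) ⊢ (((p3 → p3) ∨ p0) ∧ ((p3 → p3) ∧ p3))
  [∧I] p3 ⊢ (((p3 → p3) ∨ p0) ∧ ((p3 → p3) ∧ p3))
    [∨I₁]  ⊢ ((p3 → p3) ∨ p0)
      [→I]  ⊢ (p3 → p3)
        [Ax] p3 ⊢ p3
    [∧I] p3 ⊢ ((p3 → p3) ∧ p3)
      [→I]  ⊢ (p3 → p3)
        [Ax] p3 ⊢ p3
      [Ax] p3 ⊢ p3

Result: YES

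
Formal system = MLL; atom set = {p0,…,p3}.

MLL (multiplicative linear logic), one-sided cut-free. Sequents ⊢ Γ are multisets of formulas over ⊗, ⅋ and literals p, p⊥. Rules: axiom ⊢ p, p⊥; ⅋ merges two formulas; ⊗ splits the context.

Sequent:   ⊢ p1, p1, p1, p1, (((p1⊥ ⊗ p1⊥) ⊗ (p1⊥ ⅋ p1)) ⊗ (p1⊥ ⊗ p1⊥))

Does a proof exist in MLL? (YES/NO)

Derivation (root first):
[⊗]  ⊢ p1, p1, p1, p1, (((p1⊥ ⊗ p1⊥) ⊗ (p1⊥ ⅋ p1)) ⊗ (p1⊥ ⊗ p1⊥))
  [⊗]  ⊢ p1, p1, ((p1⊥ ⊗ p1⊥) ⊗ (p1⊥ ⅋ p1))
    [⊗]  ⊢ p1, p1, (p1⊥ ⊗ p1⊥)
      [Ax]  ⊢ p1, p1⊥
      [Ax]  ⊢ p1, p1⊥
    [⅋]  ⊢ (p1⊥ ⅋ p1)
      [Ax]  ⊢ p1, p1⊥
  [⊗]  ⊢ p1, p1, (p1⊥ ⊗ p1⊥)
    [Ax]  ⊢ p1, p1⊥
    [Ax]  ⊢ p1, p1⊥

Result: YES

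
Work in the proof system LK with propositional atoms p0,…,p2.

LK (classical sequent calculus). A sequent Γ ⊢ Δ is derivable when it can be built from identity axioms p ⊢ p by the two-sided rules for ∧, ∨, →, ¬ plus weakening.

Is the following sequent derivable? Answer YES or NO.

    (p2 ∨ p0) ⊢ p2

Truth-table refutation:
  v=000: Γ:[(p2 ∨ p0)=F] Δ:[p2=F] refutes=False
  v=001: Γ:[(p2 ∨ p0)=T] Δ:[p2=T] refutes=False
  v=010: Γ:[(p2 ∨ p0)=F] Δ:[p2=F] refutes=False
  v=011: Γ:[(p2 ∨ p0)=T] Δ:[p2=T] refutes=False
  v=100: Γ:[(p2 ∨ p0)=T] Δ:[p2=F] refutes=True  ← countermodel

Result: NO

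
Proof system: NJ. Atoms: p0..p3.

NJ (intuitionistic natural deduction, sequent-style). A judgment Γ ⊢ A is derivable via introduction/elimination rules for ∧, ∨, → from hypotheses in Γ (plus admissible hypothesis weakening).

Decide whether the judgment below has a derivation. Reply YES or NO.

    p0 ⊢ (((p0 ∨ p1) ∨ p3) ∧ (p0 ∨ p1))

Proof tree:
[∧I] p0 ⊢ (((p0 ∨ p1) ∨ p3) ∧ (p0 ∨ p1))
  [∨I₁] p0 ⊢ ((p0 ∨ p1) ∨ p3)
    [∨I₁] p0 ⊢ (p0 ∨ p1)
      [Ax] p0 ⊢ p0
  [∨I₁] p0 ⊢ (p0 ∨ p1)
    [Ax] p0 ⊢ p0

Result: YES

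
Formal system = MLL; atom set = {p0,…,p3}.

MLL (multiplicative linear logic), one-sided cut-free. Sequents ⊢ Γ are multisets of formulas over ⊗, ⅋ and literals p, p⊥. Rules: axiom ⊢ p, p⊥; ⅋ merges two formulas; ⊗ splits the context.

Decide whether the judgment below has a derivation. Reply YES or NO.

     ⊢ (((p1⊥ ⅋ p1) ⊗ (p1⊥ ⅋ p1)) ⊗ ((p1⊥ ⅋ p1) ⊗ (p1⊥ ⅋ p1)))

Proof tree:
[⊗]  ⊢ (((p1⊥ ⅋ p1) ⊗ (p1⊥ ⅋ p1)) ⊗ ((p1⊥ ⅋ p1) ⊗ (p1⊥ ⅋ p1)))
  [⊗]  ⊢ ((p1⊥ ⅋ p1) ⊗ (p1⊥ ⅋ p1))
    [⅋]  ⊢ (p1⊥ ⅋ p1)
      [Ax]  ⊢ p1, p1⊥
    [⅋]  ⊢ (p1⊥ ⅋ p1)
      [Ax]  ⊢ p1, p1⊥
  [⊗]  ⊢ ((p1⊥ ⅋ p1) ⊗ (p1⊥ ⅋ p1))
    [⅋]  ⊢ (p1⊥ ⅋ p1)
      [Ax]  ⊢ p1, p1⊥
    [⅋]  ⊢ (p1⊥ ⅋ p1)
      [Ax]  ⊢ p1, p1⊥

Result: YES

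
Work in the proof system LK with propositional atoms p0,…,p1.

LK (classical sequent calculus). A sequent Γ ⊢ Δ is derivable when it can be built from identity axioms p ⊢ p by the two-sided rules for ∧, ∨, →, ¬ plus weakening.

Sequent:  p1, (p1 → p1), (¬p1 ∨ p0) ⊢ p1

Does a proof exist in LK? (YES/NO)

Derivation (root first):
[∨L] p1, (p1 → p1), (¬p1 ∨ p0) ⊢ p1
  [¬L] p1, (p1 → p1), ¬p1 ⊢ 
    [→L] p1, (p1 → p1) ⊢ p1
      [Ax] p1 ⊢ p1
      [Ax] p1 ⊢ p1
  [WL] p1, (p1 → p1), p0 ⊢ p1
    [→L] p1, (p1 → p1) ⊢ p1
      [Ax] p1 ⊢ p1
      [Ax] p1 ⊢ p1

Result: YES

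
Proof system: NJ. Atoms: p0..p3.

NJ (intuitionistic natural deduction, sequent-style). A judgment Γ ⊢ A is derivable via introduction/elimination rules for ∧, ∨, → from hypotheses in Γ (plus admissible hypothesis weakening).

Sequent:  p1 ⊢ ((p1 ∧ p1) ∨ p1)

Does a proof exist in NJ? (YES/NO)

Derivation trace:
[∨I₁] p1 ⊢ ((p1 ∧ p1) ∨ p1)
  [∧I] p1 ⊢ (p1 ∧ p1)
    [Ax] p1 ⊢ p1
    [Ax] p1 ⊢ p1

Result: YES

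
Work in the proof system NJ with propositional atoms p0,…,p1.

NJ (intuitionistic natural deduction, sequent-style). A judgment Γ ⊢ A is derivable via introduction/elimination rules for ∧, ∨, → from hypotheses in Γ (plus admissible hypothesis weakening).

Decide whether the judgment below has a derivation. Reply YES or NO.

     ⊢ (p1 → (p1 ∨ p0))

Derivation trace:
[→I]  ⊢ (p1 → (p1 ∨ p0))
  [∨I₁] p1 ⊢ (p1 ∨ p0)
    [Ax] p1 ⊢ p1

Result: YES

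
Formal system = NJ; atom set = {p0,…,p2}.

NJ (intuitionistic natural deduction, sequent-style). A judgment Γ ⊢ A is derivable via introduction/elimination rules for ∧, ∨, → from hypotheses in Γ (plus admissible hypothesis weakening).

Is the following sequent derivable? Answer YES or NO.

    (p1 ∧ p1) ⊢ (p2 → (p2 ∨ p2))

Proof tree:
[Wk] (p1 ∧ p1) ⊢ (p2 → (p2 ∨ p2))
  [→I]  ⊢ (p2 → (p2 ∨ p2))
    [∨I₁] p2 ⊢ (p2 ∨ p2)
      [Ax] p2 ⊢ p2

Result: YES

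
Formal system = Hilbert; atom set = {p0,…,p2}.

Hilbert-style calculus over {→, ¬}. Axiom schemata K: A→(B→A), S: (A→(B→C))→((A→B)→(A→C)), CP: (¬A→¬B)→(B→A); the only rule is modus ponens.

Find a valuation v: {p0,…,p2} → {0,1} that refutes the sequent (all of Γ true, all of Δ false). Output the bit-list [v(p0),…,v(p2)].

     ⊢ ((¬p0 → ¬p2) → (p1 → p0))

Search for a countermodel by truth-table:
  v=000: Γ:[] Δ:[((¬p0 → ¬p2) → (p1 → p0))=T] refutes=False
  v=001: Γ:[] Δ:[((¬p0 → ¬p2) → (p1 → p0))=T] refutes=False
  v=010: Γ:[] Δ:[((¬p0 → ¬p2) → (p1 → p0))=F] refutes=True  ← countermodel

Result: [0, 1, 0]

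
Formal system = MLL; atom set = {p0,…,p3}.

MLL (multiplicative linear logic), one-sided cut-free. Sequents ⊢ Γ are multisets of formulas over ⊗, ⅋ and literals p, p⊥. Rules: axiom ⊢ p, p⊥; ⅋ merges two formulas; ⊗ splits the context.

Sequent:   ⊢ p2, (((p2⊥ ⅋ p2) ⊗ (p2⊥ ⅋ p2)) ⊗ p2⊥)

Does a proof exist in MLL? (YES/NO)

Derivation trace:
[⊗]  ⊢ p2, (((p2⊥ ⅋ p2) ⊗ (p2⊥ ⅋ p2)) ⊗ p2⊥)
  [⊗]  ⊢ ((p2⊥ ⅋ p2) ⊗ (p2⊥ ⅋ p2))
    [⅋]  ⊢ (p2⊥ ⅋ p2)
      [Ax]  ⊢ p2, p2⊥
    [⅋]  ⊢ (p2⊥ ⅋ p2)
      [Ax]  ⊢ p2, p2⊥
  [Ax]  ⊢ p2, p2⊥

Result: YES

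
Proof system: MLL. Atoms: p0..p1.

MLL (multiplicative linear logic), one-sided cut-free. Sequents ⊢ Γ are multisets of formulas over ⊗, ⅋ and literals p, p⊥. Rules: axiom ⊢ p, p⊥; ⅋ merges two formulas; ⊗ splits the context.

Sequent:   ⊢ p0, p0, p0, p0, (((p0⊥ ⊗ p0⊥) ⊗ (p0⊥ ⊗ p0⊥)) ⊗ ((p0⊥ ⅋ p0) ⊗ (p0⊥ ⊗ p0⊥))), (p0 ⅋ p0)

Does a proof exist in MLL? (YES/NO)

Proof tree:
[⅋]  ⊢ p0, p0, p0, p0, (((p0⊥ ⊗ p0⊥) ⊗ (p0⊥ ⊗ p0⊥)) ⊗ ((p0⊥ ⅋ p0) ⊗ (p0⊥ ⊗ p0⊥))), (p0 ⅋ p0)
  [⊗]  ⊢ p0, p0, p0, p0, p0, p0, (((p0⊥ ⊗ p0⊥) ⊗ (p0⊥ ⊗ p0⊥)) ⊗ ((p0⊥ ⅋ p0) ⊗ (p0⊥ ⊗ p0⊥)))
    [⊗]  ⊢ p0, p0, p0, p0, ((p0⊥ ⊗ p0⊥) ⊗ (p0⊥ ⊗ p0⊥))
      [⊗]  ⊢ p0, p0, (p0⊥ ⊗ p0⊥)
        [Ax]  ⊢ p0, p0⊥
        [Ax]  ⊢ p0, p0⊥
      [⊗]  ⊢ p0, p0, (p0⊥ ⊗ p0⊥)
        [Ax]  ⊢ p0, p0⊥
        [Ax]  ⊢ p0, p0⊥
    [⊗]  ⊢ p0, p0, ((p0⊥ ⅋ p0) ⊗ (p0⊥ ⊗ p0⊥))
      [⅋]  ⊢ (p0⊥ ⅋ p0)
        [Ax]  ⊢ p0, p0⊥
      [⊗]  ⊢ p0, p0, (p0⊥ ⊗ p0⊥)
        [Ax]  ⊢ p0, p0⊥
        [Ax]  ⊢ p0, p0⊥

Result: YES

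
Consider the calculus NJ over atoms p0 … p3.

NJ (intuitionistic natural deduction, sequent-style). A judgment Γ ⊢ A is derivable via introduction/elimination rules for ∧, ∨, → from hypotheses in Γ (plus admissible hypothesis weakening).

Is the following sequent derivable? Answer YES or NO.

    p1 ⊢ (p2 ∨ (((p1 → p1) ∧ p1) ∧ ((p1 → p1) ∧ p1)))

Derivation (root first):
[∨I₂] p1 ⊢ (p2 ∨ (((p1 → p1) ∧ p1) ∧ ((p1 → p1) ∧ p1)))
  [∧I] p1 ⊢ (((p1 → p1) ∧ p1) ∧ ((p1 → p1) ∧ p1))
    [∧I] p1 ⊢ ((p1 → p1) ∧ p1)
      [→I]  ⊢ (p1 → p1)
        [Ax] p1 ⊢ p1
      [Ax] p1 ⊢ p1
    [∧I] p1 ⊢ ((p1 → p1) ∧ p1)
      [→I]  ⊢ (p1 → p1)
        [Ax] p1 ⊢ p1
      [Ax] p1 ⊢ p1

Result: YES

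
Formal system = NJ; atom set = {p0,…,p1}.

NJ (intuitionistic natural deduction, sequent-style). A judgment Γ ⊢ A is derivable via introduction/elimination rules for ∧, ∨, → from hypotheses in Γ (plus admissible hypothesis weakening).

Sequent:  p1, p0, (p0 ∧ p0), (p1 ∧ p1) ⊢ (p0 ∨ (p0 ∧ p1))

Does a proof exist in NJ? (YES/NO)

Derivation trace:
[∨I₂] p1, p0, (p0 ∧ p0), (p1 ∧ p1) ⊢ (p0 ∨ (p0 ∧ p1))
  [Wk] p1, p0, (p0 ∧ p0), (p1 ∧ p1) ⊢ (p0 ∧ p1)
    [Wk] p1, p0, (p0 ∧ p0) ⊢ (p0 ∧ p1)
      [∧I] p1, p0 ⊢ (p0 ∧ p1)
        [Ax] p0 ⊢ p0
        [Ax] p1 ⊢ p1

Result: YES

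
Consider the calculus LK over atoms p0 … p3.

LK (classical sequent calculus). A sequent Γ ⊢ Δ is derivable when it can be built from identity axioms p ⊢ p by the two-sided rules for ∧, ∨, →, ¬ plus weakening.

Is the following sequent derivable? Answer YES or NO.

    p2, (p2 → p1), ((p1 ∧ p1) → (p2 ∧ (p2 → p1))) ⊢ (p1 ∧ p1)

Derivation trace:
[→L] p2, (p2 → p1), ((p1 ∧ p1) → (p2 ∧ (p2 → p1))) ⊢ (p1 ∧ p1)
  [∧R] p2, (p2 → p1) ⊢ (p1 ∧ p1)
    [→L] p2, (p2 → p1) ⊢ p1
      [Ax] p2 ⊢ p2
      [Ax] p1 ⊢ p1
    [→L] p2, (p2 → p1) ⊢ p1
      [Ax] p2 ⊢ p2
      [Ax] p1 ⊢ p1
  [∧L] (p2 ∧ (p2 → p1)) ⊢ (p1 ∧ p1)
    [∧R] p2, (p2 → p1) ⊢ (p1 ∧ p1)
      [→L] p2, (p2 → p1) ⊢ p1
        [Ax] p2 ⊢ p2
        [Ax] p1 ⊢ p1
      [→L] p2, (p2 → p1) ⊢ p1
        [Ax] p2 ⊢ p2
        [Ax] p1 ⊢ p1

Result: YES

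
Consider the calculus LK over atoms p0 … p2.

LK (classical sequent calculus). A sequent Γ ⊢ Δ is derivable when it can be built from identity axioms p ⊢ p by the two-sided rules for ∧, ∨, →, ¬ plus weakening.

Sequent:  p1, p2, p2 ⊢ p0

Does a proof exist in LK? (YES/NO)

Search for a countermodel by truth-table:
  v=000: Γ:[p1=F, p2=F, p2=F] Δ:[p0=F] refutes=False
  v=001: Γ:[p1=F, p2=T, p2=T] Δ:[p0=F] refutes=False
  v=010: Γ:[p1=T, p2=F, p2=F] Δ:[p0=F] refutes=False
  v=011: Γ:[p1=T, p2=T, p2=T] Δ:[p0=F] refutes=True  ← countermodel

Result: NO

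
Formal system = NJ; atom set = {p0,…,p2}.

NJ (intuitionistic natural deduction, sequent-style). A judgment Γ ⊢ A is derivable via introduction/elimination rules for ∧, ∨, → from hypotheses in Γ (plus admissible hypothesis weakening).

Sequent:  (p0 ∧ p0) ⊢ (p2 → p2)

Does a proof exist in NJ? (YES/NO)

Derivation (root first):
[→I] (p0 ∧ p0) ⊢ (p2 → p2)
  [Wk] p2, (p0 ∧ p0) ⊢ p2
    [Ax] p2 ⊢ p2

Result: YES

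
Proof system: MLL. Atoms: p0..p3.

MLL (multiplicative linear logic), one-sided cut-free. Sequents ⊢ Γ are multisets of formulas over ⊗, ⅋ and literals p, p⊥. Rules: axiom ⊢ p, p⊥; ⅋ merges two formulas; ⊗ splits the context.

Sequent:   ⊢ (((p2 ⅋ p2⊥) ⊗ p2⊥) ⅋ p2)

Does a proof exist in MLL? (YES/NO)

Derivation (root first):
[⅋]  ⊢ (((p2 ⅋ p2⊥) ⊗ p2⊥) ⅋ p2)
  [⊗]  ⊢ p2, ((p2 ⅋ p2⊥) ⊗ p2⊥)
    [⅋]  ⊢ (p2 ⅋ p2⊥)
      [Ax]  ⊢ p2, p2⊥
    [Ax]  ⊢ p2, p2⊥

Result: YES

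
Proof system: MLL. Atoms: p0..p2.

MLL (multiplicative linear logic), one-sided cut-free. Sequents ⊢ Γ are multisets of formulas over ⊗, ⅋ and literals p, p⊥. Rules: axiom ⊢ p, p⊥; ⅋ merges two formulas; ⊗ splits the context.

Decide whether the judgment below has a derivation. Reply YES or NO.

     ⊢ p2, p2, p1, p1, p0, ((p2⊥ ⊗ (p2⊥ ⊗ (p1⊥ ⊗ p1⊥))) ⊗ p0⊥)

Derivation trace:
[⊗]  ⊢ p2, p2, p1, p1, p0, ((p2⊥ ⊗ (p2⊥ ⊗ (p1⊥ ⊗ p1⊥))) ⊗ p0⊥)
  [⊗]  ⊢ p2, p2, p1, p1, (p2⊥ ⊗ (p2⊥ ⊗ (p1⊥ ⊗ p1⊥)))
    [Ax]  ⊢ p2, p2⊥
    [⊗]  ⊢ p2, p1, p1, (p2⊥ ⊗ (p1⊥ ⊗ p1⊥))
      [Ax]  ⊢ p2, p2⊥
      [⊗]  ⊢ p1, p1, (p1⊥ ⊗ p1⊥)
        [Ax]  ⊢ p1, p1⊥
        [Ax]  ⊢ p1, p1⊥
  [Ax]  ⊢ p0, p0⊥

Result: YES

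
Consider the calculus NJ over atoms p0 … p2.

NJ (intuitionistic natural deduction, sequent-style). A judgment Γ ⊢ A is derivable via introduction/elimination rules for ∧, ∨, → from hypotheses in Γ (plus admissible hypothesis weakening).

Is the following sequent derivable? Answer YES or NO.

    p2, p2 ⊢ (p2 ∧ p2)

Proof tree:
[Wk] p2, p2 ⊢ (p2 ∧ p2)
  [∧I] p2 ⊢ (p2 ∧ p2)
    [Ax] p2 ⊢ p2
    [Ax] p2 ⊢ p2

Result: YES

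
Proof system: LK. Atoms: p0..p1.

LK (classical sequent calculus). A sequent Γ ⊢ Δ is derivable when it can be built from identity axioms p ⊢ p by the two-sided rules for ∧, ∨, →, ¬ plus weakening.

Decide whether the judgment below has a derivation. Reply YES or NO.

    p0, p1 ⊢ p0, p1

Derivation (root first):
[WR] p0, p1 ⊢ p0, p1
  [WL] p0, p1 ⊢ p0
    [Ax] p0 ⊢ p0

Result: YES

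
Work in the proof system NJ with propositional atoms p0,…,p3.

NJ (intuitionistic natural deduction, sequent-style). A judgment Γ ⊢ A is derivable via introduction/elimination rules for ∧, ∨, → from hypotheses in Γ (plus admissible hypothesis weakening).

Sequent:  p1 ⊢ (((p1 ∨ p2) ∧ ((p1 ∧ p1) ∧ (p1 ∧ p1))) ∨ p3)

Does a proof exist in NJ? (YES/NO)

Proof tree:
[∨I₁] p1 ⊢ (((p1 ∨ p2) ∧ ((p1 ∧ p1) ∧ (p1 ∧ p1))) ∨ p3)
  [∧I] p1 ⊢ ((p1 ∨ p2) ∧ ((p1 ∧ p1) ∧ (p1 ∧ p1)))
    [∨I₁] p1 ⊢ (p1 ∨ p2)
      [Ax] p1 ⊢ p1
    [∧I] p1 ⊢ ((p1 ∧ p1) ∧ (p1 ∧ p1))
      [∧I] p1 ⊢ (p1 ∧ p1)
        [Ax] p1 ⊢ p1
        [Ax] p1 ⊢ p1
      [∧I] p1 ⊢ (p1 ∧ p1)
        [Ax] p1 ⊢ p1
        [Ax] p1 ⊢ p1

Result: YES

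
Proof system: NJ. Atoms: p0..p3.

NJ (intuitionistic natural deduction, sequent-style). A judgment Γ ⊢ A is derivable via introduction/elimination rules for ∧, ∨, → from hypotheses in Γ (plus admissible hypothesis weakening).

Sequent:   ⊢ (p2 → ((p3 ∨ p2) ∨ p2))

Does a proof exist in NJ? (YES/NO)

Derivation trace:
[→I]  ⊢ (p2 → ((p3 ∨ p2) ∨ p2))
  [∨I₁] p2 ⊢ ((p3 ∨ p2) ∨ p2)
    [∨I₂] p2 ⊢ (p3 ∨ p2)
      [Ax] p2 ⊢ p2

Result: YES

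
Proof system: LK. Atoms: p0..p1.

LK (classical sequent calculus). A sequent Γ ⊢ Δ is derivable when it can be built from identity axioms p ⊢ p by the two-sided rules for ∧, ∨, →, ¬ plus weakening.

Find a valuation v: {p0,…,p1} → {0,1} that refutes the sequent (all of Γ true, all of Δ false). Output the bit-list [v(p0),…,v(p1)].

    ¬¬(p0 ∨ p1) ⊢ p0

Truth-table refutation:
  v=00: Γ:[¬¬(p0 ∨ p1)=F] Δ:[p0=F] refutes=False
  v=01: Γ:[¬¬(p0 ∨ p1)=T] Δ:[p0=F] refutes=True  ← countermodel

Result: [0, 1]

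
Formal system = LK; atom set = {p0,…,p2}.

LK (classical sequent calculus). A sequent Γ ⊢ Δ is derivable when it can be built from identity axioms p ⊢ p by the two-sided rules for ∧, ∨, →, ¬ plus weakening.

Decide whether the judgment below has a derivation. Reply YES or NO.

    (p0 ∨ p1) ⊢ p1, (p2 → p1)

Truth-table refutation:
  v=000: Γ:[(p0 ∨ p1)=F] Δ:[p1=F, (p2 → p1)=T] refutes=False
  v=001: Γ:[(p0 ∨ p1)=F] Δ:[p1=F, (p2 → p1)=F] refutes=False
  v=010: Γ:[(p0 ∨ p1)=T] Δ:[p1=T, (p2 → p1)=T] refutes=False
  v=011: Γ:[(p0 ∨ p1)=T] Δ:[p1=T, (p2 → p1)=T] refutes=False
  v=100: Γ:[(p0 ∨ p1)=T] Δ:[p1=F, (p2 → p1)=T] refutes=False
  v=101: Γ:[(p0 ∨ p1)=T] Δ:[p1=F, (p2 → p1)=F] refutes=True  ← countermodel

Result: NO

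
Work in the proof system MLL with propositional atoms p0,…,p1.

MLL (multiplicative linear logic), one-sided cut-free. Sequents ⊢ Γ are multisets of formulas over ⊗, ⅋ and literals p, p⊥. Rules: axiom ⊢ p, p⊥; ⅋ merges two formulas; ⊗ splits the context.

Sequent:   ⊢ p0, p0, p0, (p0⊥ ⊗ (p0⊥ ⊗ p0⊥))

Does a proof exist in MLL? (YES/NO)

Derivation (root first):
[⊗]  ⊢ p0, p0, p0, (p0⊥ ⊗ (p0⊥ ⊗ p0⊥))
  [Ax]  ⊢ p0, p0⊥
  [⊗]  ⊢ p0, p0, (p0⊥ ⊗ p0⊥)
    [Ax]  ⊢ p0, p0⊥
    [Ax]  ⊢ p0, p0⊥

Result: YES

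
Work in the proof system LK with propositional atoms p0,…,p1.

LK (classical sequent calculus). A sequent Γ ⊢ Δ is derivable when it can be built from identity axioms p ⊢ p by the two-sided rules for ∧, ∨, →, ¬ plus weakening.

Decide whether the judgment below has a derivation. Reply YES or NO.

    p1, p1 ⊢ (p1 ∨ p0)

Derivation trace:
[∨R] p1, p1 ⊢ (p1 ∨ p0)
  [WR] p1, p1 ⊢ p1, p0
    [WL] p1, p1 ⊢ p1
      [Ax] p1 ⊢ p1

Result: YES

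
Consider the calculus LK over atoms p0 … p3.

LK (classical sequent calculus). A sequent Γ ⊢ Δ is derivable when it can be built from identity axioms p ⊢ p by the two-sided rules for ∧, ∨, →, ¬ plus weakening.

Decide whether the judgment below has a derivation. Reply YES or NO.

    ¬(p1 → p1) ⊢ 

Proof tree:
[¬L] ¬(p1 → p1) ⊢ 
  [→R]  ⊢ (p1 → p1)
    [Ax] p1 ⊢ p1

Result: YES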